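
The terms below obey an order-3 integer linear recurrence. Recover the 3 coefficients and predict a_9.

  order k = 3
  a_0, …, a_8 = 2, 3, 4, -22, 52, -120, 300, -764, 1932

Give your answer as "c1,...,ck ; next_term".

  a_3 = -3·4 + -2·3 + -2·2 = -22
  a_4 = -3·-22 + -2·4 + -2·3 = 52
  a_5 = -3·52 + -2·-22 + -2·4 = -120
  a_6 = -3·-120 + -2·52 + -2·-22 = 300
  a_7 = -3·300 + -2·-120 + -2·52 = -764
  a_8 = -3·-764 + -2·300 + -2·-120 = 1932
  a_9 = -3·1932 + -2·-764 + -2·300 = -4868

-3,-2,-2 ; -4868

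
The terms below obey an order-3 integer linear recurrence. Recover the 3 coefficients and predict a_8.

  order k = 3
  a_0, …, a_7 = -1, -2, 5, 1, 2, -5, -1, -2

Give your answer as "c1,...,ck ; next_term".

  a_3 = 0·5 + 0·-2 + -1·-1 = 1
  a_4 = 0·1 + 0·5 + -1·-2 = 2
  a_5 = 0·2 + 0·1 + -1·5 = -5
  a_6 = 0·-5 + 0·2 + -1·1 = -1
  a_7 = 0·-1 + 0·-5 + -1·2 = -2
  a_8 = 0·-2 + 0·-1 + -1·-5 = 5

0,0,-1 ; 5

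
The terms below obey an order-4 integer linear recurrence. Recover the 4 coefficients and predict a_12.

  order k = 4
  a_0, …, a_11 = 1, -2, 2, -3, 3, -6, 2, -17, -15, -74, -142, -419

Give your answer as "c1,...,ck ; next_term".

2,2,-2,1 ; -989

  a_4 = 2·-3 + 2·2 + -2·-2 + 1·1 = 3
  a_5 = 2·3 + 2·-3 + -2·2 + 1·-2 = -6
  a_6 = 2·-6 + 2·3 + -2·-3 + 1·2 = 2
  a_7 = 2·2 + 2·-6 + -2·3 + 1·-3 = -17
  a_8 = 2·-17 + 2·2 + -2·-6 + 1·3 = -15
  a_9 = 2·-15 + 2·-17 + -2·2 + 1·-6 = -74
  a_10 = 2·-74 + 2·-15 + -2·-17 + 1·2 = -142
  a_11 = 2·-142 + 2·-74 + -2·-15 + 1·-17 = -419
  a_12 = 2·-419 + 2·-142 + -2·-74 + 1·-15 = -989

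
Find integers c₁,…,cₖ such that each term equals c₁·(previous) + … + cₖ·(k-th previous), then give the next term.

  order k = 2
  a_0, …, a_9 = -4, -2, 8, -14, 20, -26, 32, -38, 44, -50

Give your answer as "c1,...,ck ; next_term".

  a_2 = -2·-2 + -1·-4 = 8
  a_3 = -2·8 + -1·-2 = -14
  a_4 = -2·-14 + -1·8 = 20
  a_5 = -2·20 + -1·-14 = -26
  a_6 = -2·-26 + -1·20 = 32
  a_7 = -2·32 + -1·-26 = -38
  a_8 = -2·-38 + -1·32 = 44
  a_9 = -2·44 + -1·-38 = -50
  a_10 = -2·-50 + -1·44 = 56

-2,-1 ; 56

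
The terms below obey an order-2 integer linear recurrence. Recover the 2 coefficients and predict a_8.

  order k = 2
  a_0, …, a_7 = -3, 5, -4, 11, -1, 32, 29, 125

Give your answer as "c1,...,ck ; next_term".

1,3 ; 212

  a_2 = 1·5 + 3·-3 = -4
  a_3 = 1·-4 + 3·5 = 11
  a_4 = 1·11 + 3·-4 = -1
  a_5 = 1·-1 + 3·11 = 32
  a_6 = 1·32 + 3·-1 = 29
  a_7 = 1·29 + 3·32 = 125
  a_8 = 1·125 + 3·29 = 212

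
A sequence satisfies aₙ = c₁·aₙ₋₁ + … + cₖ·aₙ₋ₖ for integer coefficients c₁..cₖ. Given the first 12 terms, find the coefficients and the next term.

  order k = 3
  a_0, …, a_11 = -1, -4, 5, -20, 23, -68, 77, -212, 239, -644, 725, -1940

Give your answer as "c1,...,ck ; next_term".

-1,3,3 ; 2183

  a_3 = -1·5 + 3·-4 + 3·-1 = -20
  a_4 = -1·-20 + 3·5 + 3·-4 = 23
  a_5 = -1·23 + 3·-20 + 3·5 = -68
  a_6 = -1·-68 + 3·23 + 3·-20 = 77
  a_7 = -1·77 + 3·-68 + 3·23 = -212
  a_8 = -1·-212 + 3·77 + 3·-68 = 239
  a_9 = -1·239 + 3·-212 + 3·77 = -644
  a_10 = -1·-644 + 3·239 + 3·-212 = 725
  a_11 = -1·725 + 3·-644 + 3·239 = -1940
  a_12 = -1·-1940 + 3·725 + 3·-644 = 2183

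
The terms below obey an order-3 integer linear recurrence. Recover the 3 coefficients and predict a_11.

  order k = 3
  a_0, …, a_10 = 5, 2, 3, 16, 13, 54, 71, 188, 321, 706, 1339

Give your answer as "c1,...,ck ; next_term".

  a_3 = 0·3 + 3·2 + 2·5 = 16
  a_4 = 0·16 + 3·3 + 2·2 = 13
  a_5 = 0·13 + 3·16 + 2·3 = 54
  a_6 = 0·54 + 3·13 + 2·16 = 71
  a_7 = 0·71 + 3·54 + 2·13 = 188
  a_8 = 0·188 + 3·71 + 2·54 = 321
  a_9 = 0·321 + 3·188 + 2·71 = 706
  a_10 = 0·706 + 3·321 + 2·188 = 1339
  a_11 = 0·1339 + 3·706 + 2·321 = 2760

0,3,2 ; 2760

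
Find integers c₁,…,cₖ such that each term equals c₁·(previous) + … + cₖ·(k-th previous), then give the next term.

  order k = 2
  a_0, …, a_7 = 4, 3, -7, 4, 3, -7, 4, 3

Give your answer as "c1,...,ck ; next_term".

-1,-1 ; -7

  a_2 = -1·3 + -1·4 = -7
  a_3 = -1·-7 + -1·3 = 4
  a_4 = -1·4 + -1·-7 = 3
  a_5 = -1·3 + -1·4 = -7
  a_6 = -1·-7 + -1·3 = 4
  a_7 = -1·4 + -1·-7 = 3
  a_8 = -1·3 + -1·4 = -7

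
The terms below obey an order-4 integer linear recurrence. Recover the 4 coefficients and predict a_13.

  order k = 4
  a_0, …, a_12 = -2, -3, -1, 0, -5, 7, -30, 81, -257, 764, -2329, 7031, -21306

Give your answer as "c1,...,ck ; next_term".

  a_4 = -2·0 + 3·-1 + 0·-3 + 1·-2 = -5
  a_5 = -2·-5 + 3·0 + 0·-1 + 1·-3 = 7
  a_6 = -2·7 + 3·-5 + 0·0 + 1·-1 = -30
  a_7 = -2·-30 + 3·7 + 0·-5 + 1·0 = 81
  a_8 = -2·81 + 3·-30 + 0·7 + 1·-5 = -257
  a_9 = -2·-257 + 3·81 + 0·-30 + 1·7 = 764
  a_10 = -2·764 + 3·-257 + 0·81 + 1·-30 = -2329
  a_11 = -2·-2329 + 3·764 + 0·-257 + 1·81 = 7031
  a_12 = -2·7031 + 3·-2329 + 0·764 + 1·-257 = -21306
  a_13 = -2·-21306 + 3·7031 + 0·-2329 + 1·764 = 64469

-2,3,0,1 ; 64469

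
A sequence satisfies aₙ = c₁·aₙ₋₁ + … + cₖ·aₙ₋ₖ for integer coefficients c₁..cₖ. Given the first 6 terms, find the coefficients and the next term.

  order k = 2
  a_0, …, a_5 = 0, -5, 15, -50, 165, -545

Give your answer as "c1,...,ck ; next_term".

-3,1 ; 1800

  a_2 = -3·-5 + 1·0 = 15
  a_3 = -3·15 + 1·-5 = -50
  a_4 = -3·-50 + 1·15 = 165
  a_5 = -3·165 + 1·-50 = -545
  a_6 = -3·-545 + 1·165 = 1800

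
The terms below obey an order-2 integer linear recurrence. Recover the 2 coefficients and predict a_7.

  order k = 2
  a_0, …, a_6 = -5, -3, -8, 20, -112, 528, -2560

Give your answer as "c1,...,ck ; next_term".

-4,4 ; 12352

  a_2 = -4·-3 + 4·-5 = -8
  a_3 = -4·-8 + 4·-3 = 20
  a_4 = -4·20 + 4·-8 = -112
  a_5 = -4·-112 + 4·20 = 528
  a_6 = -4·528 + 4·-112 = -2560
  a_7 = -4·-2560 + 4·528 = 12352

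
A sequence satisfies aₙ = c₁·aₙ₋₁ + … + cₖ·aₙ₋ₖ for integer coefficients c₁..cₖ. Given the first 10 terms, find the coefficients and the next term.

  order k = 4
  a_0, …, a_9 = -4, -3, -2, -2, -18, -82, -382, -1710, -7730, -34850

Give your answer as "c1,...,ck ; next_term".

4,3,-4,4 ; -157278

  a_4 = 4·-2 + 3·-2 + -4·-3 + 4·-4 = -18
  a_5 = 4·-18 + 3·-2 + -4·-2 + 4·-3 = -82
  a_6 = 4·-82 + 3·-18 + -4·-2 + 4·-2 = -382
  a_7 = 4·-382 + 3·-82 + -4·-18 + 4·-2 = -1710
  a_8 = 4·-1710 + 3·-382 + -4·-82 + 4·-18 = -7730
  a_9 = 4·-7730 + 3·-1710 + -4·-382 + 4·-82 = -34850
  a_10 = 4·-34850 + 3·-7730 + -4·-1710 + 4·-382 = -157278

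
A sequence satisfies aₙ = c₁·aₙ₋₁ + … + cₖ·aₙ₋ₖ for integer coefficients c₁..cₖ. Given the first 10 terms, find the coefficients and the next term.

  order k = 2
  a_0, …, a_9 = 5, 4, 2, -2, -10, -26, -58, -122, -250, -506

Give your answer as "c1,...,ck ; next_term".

  a_2 = 3·4 + -2·5 = 2
  a_3 = 3·2 + -2·4 = -2
  a_4 = 3·-2 + -2·2 = -10
  a_5 = 3·-10 + -2·-2 = -26
  a_6 = 3·-26 + -2·-10 = -58
  a_7 = 3·-58 + -2·-26 = -122
  a_8 = 3·-122 + -2·-58 = -250
  a_9 = 3·-250 + -2·-122 = -506
  a_10 = 3·-506 + -2·-250 = -1018

3,-2 ; -1018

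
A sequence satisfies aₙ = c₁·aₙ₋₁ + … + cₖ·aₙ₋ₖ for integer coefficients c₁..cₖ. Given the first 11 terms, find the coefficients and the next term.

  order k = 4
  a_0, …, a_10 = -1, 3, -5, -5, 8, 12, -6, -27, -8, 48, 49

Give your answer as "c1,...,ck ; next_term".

  a_4 = 0·-5 + -2·-5 + -1·3 + -1·-1 = 8
  a_5 = 0·8 + -2·-5 + -1·-5 + -1·3 = 12
  a_6 = 0·12 + -2·8 + -1·-5 + -1·-5 = -6
  a_7 = 0·-6 + -2·12 + -1·8 + -1·-5 = -27
  a_8 = 0·-27 + -2·-6 + -1·12 + -1·8 = -8
  a_9 = 0·-8 + -2·-27 + -1·-6 + -1·12 = 48
  a_10 = 0·48 + -2·-8 + -1·-27 + -1·-6 = 49
  a_11 = 0·49 + -2·48 + -1·-8 + -1·-27 = -61

0,-2,-1,-1 ; -61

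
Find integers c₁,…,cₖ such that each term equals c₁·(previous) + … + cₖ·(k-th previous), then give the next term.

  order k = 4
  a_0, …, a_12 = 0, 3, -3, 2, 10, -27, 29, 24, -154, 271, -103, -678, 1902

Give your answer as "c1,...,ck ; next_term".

-1,-1,3,-2 ; -2075

  a_4 = -1·2 + -1·-3 + 3·3 + -2·0 = 10
  a_5 = -1·10 + -1·2 + 3·-3 + -2·3 = -27
  a_6 = -1·-27 + -1·10 + 3·2 + -2·-3 = 29
  a_7 = -1·29 + -1·-27 + 3·10 + -2·2 = 24
  a_8 = -1·24 + -1·29 + 3·-27 + -2·10 = -154
  a_9 = -1·-154 + -1·24 + 3·29 + -2·-27 = 271
  a_10 = -1·271 + -1·-154 + 3·24 + -2·29 = -103
  a_11 = -1·-103 + -1·271 + 3·-154 + -2·24 = -678
  a_12 = -1·-678 + -1·-103 + 3·271 + -2·-154 = 1902
  a_13 = -1·1902 + -1·-678 + 3·-103 + -2·271 = -2075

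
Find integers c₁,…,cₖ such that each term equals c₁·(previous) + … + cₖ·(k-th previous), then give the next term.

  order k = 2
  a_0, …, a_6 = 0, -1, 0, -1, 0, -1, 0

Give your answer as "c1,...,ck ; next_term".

  a_2 = 0·-1 + 1·0 = 0
  a_3 = 0·0 + 1·-1 = -1
  a_4 = 0·-1 + 1·0 = 0
  a_5 = 0·0 + 1·-1 = -1
  a_6 = 0·-1 + 1·0 = 0
  a_7 = 0·0 + 1·-1 = -1

0,1 ; -1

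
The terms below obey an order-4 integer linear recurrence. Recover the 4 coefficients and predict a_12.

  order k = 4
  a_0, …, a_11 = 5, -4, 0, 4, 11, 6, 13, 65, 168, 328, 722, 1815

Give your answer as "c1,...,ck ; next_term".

  a_4 = 2·4 + -1·0 + 3·-4 + 3·5 = 11
  a_5 = 2·11 + -1·4 + 3·0 + 3·-4 = 6
  a_6 = 2·6 + -1·11 + 3·4 + 3·0 = 13
  a_7 = 2·13 + -1·6 + 3·11 + 3·4 = 65
  a_8 = 2·65 + -1·13 + 3·6 + 3·11 = 168
  a_9 = 2·168 + -1·65 + 3·13 + 3·6 = 328
  a_10 = 2·328 + -1·168 + 3·65 + 3·13 = 722
  a_11 = 2·722 + -1·328 + 3·168 + 3·65 = 1815
  a_12 = 2·1815 + -1·722 + 3·328 + 3·168 = 4396

2,-1,3,3 ; 4396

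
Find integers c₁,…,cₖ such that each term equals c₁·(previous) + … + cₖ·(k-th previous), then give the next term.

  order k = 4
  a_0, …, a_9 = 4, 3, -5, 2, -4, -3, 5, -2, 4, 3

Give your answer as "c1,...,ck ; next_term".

0,0,0,-1 ; -5

  a_4 = 0·2 + 0·-5 + 0·3 + -1·4 = -4
  a_5 = 0·-4 + 0·2 + 0·-5 + -1·3 = -3
  a_6 = 0·-3 + 0·-4 + 0·2 + -1·-5 = 5
  a_7 = 0·5 + 0·-3 + 0·-4 + -1·2 = -2
  a_8 = 0·-2 + 0·5 + 0·-3 + -1·-4 = 4
  a_9 = 0·4 + 0·-2 + 0·5 + -1·-3 = 3
  a_10 = 0·3 + 0·4 + 0·-2 + -1·5 = -5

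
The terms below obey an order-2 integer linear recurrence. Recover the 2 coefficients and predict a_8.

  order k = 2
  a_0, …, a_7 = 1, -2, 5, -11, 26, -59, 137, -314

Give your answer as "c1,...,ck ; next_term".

-1,3 ; 725

  a_2 = -1·-2 + 3·1 = 5
  a_3 = -1·5 + 3·-2 = -11
  a_4 = -1·-11 + 3·5 = 26
  a_5 = -1·26 + 3·-11 = -59
  a_6 = -1·-59 + 3·26 = 137
  a_7 = -1·137 + 3·-59 = -314
  a_8 = -1·-314 + 3·137 = 725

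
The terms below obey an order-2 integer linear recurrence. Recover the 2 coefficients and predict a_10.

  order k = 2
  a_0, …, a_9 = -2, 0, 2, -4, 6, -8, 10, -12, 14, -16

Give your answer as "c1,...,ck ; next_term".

  a_2 = -2·0 + -1·-2 = 2
  a_3 = -2·2 + -1·0 = -4
  a_4 = -2·-4 + -1·2 = 6
  a_5 = -2·6 + -1·-4 = -8
  a_6 = -2·-8 + -1·6 = 10
  a_7 = -2·10 + -1·-8 = -12
  a_8 = -2·-12 + -1·10 = 14
  a_9 = -2·14 + -1·-12 = -16
  a_10 = -2·-16 + -1·14 = 18

-2,-1 ; 18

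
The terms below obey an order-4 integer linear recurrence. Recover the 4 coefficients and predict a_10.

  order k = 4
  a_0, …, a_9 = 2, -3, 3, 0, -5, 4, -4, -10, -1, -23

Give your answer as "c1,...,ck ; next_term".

1,1,2,-1 ; -40

  a_4 = 1·0 + 1·3 + 2·-3 + -1·2 = -5
  a_5 = 1·-5 + 1·0 + 2·3 + -1·-3 = 4
  a_6 = 1·4 + 1·-5 + 2·0 + -1·3 = -4
  a_7 = 1·-4 + 1·4 + 2·-5 + -1·0 = -10
  a_8 = 1·-10 + 1·-4 + 2·4 + -1·-5 = -1
  a_9 = 1·-1 + 1·-10 + 2·-4 + -1·4 = -23
  a_10 = 1·-23 + 1·-1 + 2·-10 + -1·-4 = -40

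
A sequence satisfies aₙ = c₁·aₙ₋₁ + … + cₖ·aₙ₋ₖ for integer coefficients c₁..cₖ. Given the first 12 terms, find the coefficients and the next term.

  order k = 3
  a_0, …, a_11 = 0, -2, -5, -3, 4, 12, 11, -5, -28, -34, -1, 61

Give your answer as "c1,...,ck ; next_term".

1,-1,-1 ; 96

  a_3 = 1·-5 + -1·-2 + -1·0 = -3
  a_4 = 1·-3 + -1·-5 + -1·-2 = 4
  a_5 = 1·4 + -1·-3 + -1·-5 = 12
  a_6 = 1·12 + -1·4 + -1·-3 = 11
  a_7 = 1·11 + -1·12 + -1·4 = -5
  a_8 = 1·-5 + -1·11 + -1·12 = -28
  a_9 = 1·-28 + -1·-5 + -1·11 = -34
  a_10 = 1·-34 + -1·-28 + -1·-5 = -1
  a_11 = 1·-1 + -1·-34 + -1·-28 = 61
  a_12 = 1·61 + -1·-1 + -1·-34 = 96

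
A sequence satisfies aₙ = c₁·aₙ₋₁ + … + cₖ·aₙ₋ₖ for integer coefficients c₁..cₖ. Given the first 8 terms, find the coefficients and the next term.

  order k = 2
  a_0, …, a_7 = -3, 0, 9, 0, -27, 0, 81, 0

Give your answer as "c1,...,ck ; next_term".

0,-3 ; -243

  a_2 = 0·0 + -3·-3 = 9
  a_3 = 0·9 + -3·0 = 0
  a_4 = 0·0 + -3·9 = -27
  a_5 = 0·-27 + -3·0 = 0
  a_6 = 0·0 + -3·-27 = 81
  a_7 = 0·81 + -3·0 = 0
  a_8 = 0·0 + -3·81 = -243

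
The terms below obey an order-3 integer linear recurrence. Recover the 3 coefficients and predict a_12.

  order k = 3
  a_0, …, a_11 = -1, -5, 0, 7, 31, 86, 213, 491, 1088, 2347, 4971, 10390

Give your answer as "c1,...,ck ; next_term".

  a_3 = 3·0 + -1·-5 + -2·-1 = 7
  a_4 = 3·7 + -1·0 + -2·-5 = 31
  a_5 = 3·31 + -1·7 + -2·0 = 86
  a_6 = 3·86 + -1·31 + -2·7 = 213
  a_7 = 3·213 + -1·86 + -2·31 = 491
  a_8 = 3·491 + -1·213 + -2·86 = 1088
  a_9 = 3·1088 + -1·491 + -2·213 = 2347
  a_10 = 3·2347 + -1·1088 + -2·491 = 4971
  a_11 = 3·4971 + -1·2347 + -2·1088 = 10390
  a_12 = 3·10390 + -1·4971 + -2·2347 = 21505

3,-1,-2 ; 21505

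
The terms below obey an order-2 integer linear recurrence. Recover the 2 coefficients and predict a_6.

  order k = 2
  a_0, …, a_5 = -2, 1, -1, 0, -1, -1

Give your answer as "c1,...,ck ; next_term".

  a_2 = 1·1 + 1·-2 = -1
  a_3 = 1·-1 + 1·1 = 0
  a_4 = 1·0 + 1·-1 = -1
  a_5 = 1·-1 + 1·0 = -1
  a_6 = 1·-1 + 1·-1 = -2

1,1 ; -2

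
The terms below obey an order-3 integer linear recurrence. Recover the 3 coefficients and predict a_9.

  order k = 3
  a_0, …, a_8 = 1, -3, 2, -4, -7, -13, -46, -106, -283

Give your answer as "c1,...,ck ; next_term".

  a_3 = 1·2 + 3·-3 + 3·1 = -4
  a_4 = 1·-4 + 3·2 + 3·-3 = -7
  a_5 = 1·-7 + 3·-4 + 3·2 = -13
  a_6 = 1·-13 + 3·-7 + 3·-4 = -46
  a_7 = 1·-46 + 3·-13 + 3·-7 = -106
  a_8 = 1·-106 + 3·-46 + 3·-13 = -283
  a_9 = 1·-283 + 3·-106 + 3·-46 = -739

1,3,3 ; -739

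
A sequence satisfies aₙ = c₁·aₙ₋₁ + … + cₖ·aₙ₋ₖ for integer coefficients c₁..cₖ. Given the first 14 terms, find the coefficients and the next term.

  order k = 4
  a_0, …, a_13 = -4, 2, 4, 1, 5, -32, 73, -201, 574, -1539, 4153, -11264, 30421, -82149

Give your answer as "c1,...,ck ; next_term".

  a_4 = -3·1 + -1·4 + -2·2 + -4·-4 = 5
  a_5 = -3·5 + -1·1 + -2·4 + -4·2 = -32
  a_6 = -3·-32 + -1·5 + -2·1 + -4·4 = 73
  a_7 = -3·73 + -1·-32 + -2·5 + -4·1 = -201
  a_8 = -3·-201 + -1·73 + -2·-32 + -4·5 = 574
  a_9 = -3·574 + -1·-201 + -2·73 + -4·-32 = -1539
  a_10 = -3·-1539 + -1·574 + -2·-201 + -4·73 = 4153
  a_11 = -3·4153 + -1·-1539 + -2·574 + -4·-201 = -11264
  a_12 = -3·-11264 + -1·4153 + -2·-1539 + -4·574 = 30421
  a_13 = -3·30421 + -1·-11264 + -2·4153 + -4·-1539 = -82149
  a_14 = -3·-82149 + -1·30421 + -2·-11264 + -4·4153 = 221942

-3,-1,-2,-4 ; 221942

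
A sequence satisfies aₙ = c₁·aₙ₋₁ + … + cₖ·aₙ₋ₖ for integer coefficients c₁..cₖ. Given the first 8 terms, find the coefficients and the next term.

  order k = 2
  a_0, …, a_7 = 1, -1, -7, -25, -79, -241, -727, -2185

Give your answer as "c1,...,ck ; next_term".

  a_2 = 4·-1 + -3·1 = -7
  a_3 = 4·-7 + -3·-1 = -25
  a_4 = 4·-25 + -3·-7 = -79
  a_5 = 4·-79 + -3·-25 = -241
  a_6 = 4·-241 + -3·-79 = -727
  a_7 = 4·-727 + -3·-241 = -2185
  a_8 = 4·-2185 + -3·-727 = -6559

4,-3 ; -6559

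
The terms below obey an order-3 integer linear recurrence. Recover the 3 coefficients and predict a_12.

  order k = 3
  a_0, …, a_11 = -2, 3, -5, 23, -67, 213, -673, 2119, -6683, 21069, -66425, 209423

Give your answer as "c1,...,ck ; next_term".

  a_3 = -2·-5 + 3·3 + -2·-2 = 23
  a_4 = -2·23 + 3·-5 + -2·3 = -67
  a_5 = -2·-67 + 3·23 + -2·-5 = 213
  a_6 = -2·213 + 3·-67 + -2·23 = -673
  a_7 = -2·-673 + 3·213 + -2·-67 = 2119
  a_8 = -2·2119 + 3·-673 + -2·213 = -6683
  a_9 = -2·-6683 + 3·2119 + -2·-673 = 21069
  a_10 = -2·21069 + 3·-6683 + -2·2119 = -66425
  a_11 = -2·-66425 + 3·21069 + -2·-6683 = 209423
  a_12 = -2·209423 + 3·-66425 + -2·21069 = -660259

-2,3,-2 ; -660259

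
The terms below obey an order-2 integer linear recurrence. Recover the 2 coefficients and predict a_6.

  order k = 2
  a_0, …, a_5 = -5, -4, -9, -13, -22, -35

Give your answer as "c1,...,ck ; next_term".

1,1 ; -57

  a_2 = 1·-4 + 1·-5 = -9
  a_3 = 1·-9 + 1·-4 = -13
  a_4 = 1·-13 + 1·-9 = -22
  a_5 = 1·-22 + 1·-13 = -35
  a_6 = 1·-35 + 1·-22 = -57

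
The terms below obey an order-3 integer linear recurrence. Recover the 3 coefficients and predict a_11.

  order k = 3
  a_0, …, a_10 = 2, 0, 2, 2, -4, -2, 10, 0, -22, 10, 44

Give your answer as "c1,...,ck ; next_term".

  a_3 = 0·2 + -2·0 + 1·2 = 2
  a_4 = 0·2 + -2·2 + 1·0 = -4
  a_5 = 0·-4 + -2·2 + 1·2 = -2
  a_6 = 0·-2 + -2·-4 + 1·2 = 10
  a_7 = 0·10 + -2·-2 + 1·-4 = 0
  a_8 = 0·0 + -2·10 + 1·-2 = -22
  a_9 = 0·-22 + -2·0 + 1·10 = 10
  a_10 = 0·10 + -2·-22 + 1·0 = 44
  a_11 = 0·44 + -2·10 + 1·-22 = -42

0,-2,1 ; -42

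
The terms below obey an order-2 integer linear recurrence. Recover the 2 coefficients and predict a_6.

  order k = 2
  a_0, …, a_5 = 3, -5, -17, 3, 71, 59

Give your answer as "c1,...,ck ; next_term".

1,-4 ; -225

  a_2 = 1·-5 + -4·3 = -17
  a_3 = 1·-17 + -4·-5 = 3
  a_4 = 1·3 + -4·-17 = 71
  a_5 = 1·71 + -4·3 = 59
  a_6 = 1·59 + -4·71 = -225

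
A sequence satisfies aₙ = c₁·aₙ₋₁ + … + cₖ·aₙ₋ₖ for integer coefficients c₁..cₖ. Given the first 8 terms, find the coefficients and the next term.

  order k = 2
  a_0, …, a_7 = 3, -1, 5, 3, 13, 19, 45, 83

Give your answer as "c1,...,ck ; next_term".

1,2 ; 173

  a_2 = 1·-1 + 2·3 = 5
  a_3 = 1·5 + 2·-1 = 3
  a_4 = 1·3 + 2·5 = 13
  a_5 = 1·13 + 2·3 = 19
  a_6 = 1·19 + 2·13 = 45
  a_7 = 1·45 + 2·19 = 83
  a_8 = 1·83 + 2·45 = 173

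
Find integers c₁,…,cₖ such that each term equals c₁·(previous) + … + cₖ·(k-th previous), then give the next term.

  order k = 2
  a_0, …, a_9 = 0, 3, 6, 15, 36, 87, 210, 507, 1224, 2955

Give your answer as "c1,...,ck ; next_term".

2,1 ; 7134

  a_2 = 2·3 + 1·0 = 6
  a_3 = 2·6 + 1·3 = 15
  a_4 = 2·15 + 1·6 = 36
  a_5 = 2·36 + 1·15 = 87
  a_6 = 2·87 + 1·36 = 210
  a_7 = 2·210 + 1·87 = 507
  a_8 = 2·507 + 1·210 = 1224
  a_9 = 2·1224 + 1·507 = 2955
  a_10 = 2·2955 + 1·1224 = 7134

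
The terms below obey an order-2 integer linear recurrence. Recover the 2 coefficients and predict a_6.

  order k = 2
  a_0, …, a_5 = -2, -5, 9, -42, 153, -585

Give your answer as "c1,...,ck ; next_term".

-3,3 ; 2214

  a_2 = -3·-5 + 3·-2 = 9
  a_3 = -3·9 + 3·-5 = -42
  a_4 = -3·-42 + 3·9 = 153
  a_5 = -3·153 + 3·-42 = -585
  a_6 = -3·-585 + 3·153 = 2214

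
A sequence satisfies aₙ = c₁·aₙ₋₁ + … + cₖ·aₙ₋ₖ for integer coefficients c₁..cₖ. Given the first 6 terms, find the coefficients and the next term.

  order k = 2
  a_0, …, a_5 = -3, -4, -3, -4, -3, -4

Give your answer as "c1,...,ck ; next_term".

0,1 ; -3

  a_2 = 0·-4 + 1·-3 = -3
  a_3 = 0·-3 + 1·-4 = -4
  a_4 = 0·-4 + 1·-3 = -3
  a_5 = 0·-3 + 1·-4 = -4
  a_6 = 0·-4 + 1·-3 = -3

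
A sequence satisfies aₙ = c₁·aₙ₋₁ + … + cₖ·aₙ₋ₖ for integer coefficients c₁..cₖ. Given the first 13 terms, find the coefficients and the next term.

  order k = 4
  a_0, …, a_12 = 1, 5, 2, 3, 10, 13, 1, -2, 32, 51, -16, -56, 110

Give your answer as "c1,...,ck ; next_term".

  a_4 = 1·3 + -2·2 + 2·5 + 1·1 = 10
  a_5 = 1·10 + -2·3 + 2·2 + 1·5 = 13
  a_6 = 1·13 + -2·10 + 2·3 + 1·2 = 1
  a_7 = 1·1 + -2·13 + 2·10 + 1·3 = -2
  a_8 = 1·-2 + -2·1 + 2·13 + 1·10 = 32
  a_9 = 1·32 + -2·-2 + 2·1 + 1·13 = 51
  a_10 = 1·51 + -2·32 + 2·-2 + 1·1 = -16
  a_11 = 1·-16 + -2·51 + 2·32 + 1·-2 = -56
  a_12 = 1·-56 + -2·-16 + 2·51 + 1·32 = 110
  a_13 = 1·110 + -2·-56 + 2·-16 + 1·51 = 241

1,-2,2,1 ; 241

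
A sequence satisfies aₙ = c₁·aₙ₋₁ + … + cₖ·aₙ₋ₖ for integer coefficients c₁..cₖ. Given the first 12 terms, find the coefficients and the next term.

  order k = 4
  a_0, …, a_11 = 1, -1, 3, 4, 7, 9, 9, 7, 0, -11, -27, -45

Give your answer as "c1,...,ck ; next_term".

1,1,-1,-1 ; -61

  a_4 = 1·4 + 1·3 + -1·-1 + -1·1 = 7
  a_5 = 1·7 + 1·4 + -1·3 + -1·-1 = 9
  a_6 = 1·9 + 1·7 + -1·4 + -1·3 = 9
  a_7 = 1·9 + 1·9 + -1·7 + -1·4 = 7
  a_8 = 1·7 + 1·9 + -1·9 + -1·7 = 0
  a_9 = 1·0 + 1·7 + -1·9 + -1·9 = -11
  a_10 = 1·-11 + 1·0 + -1·7 + -1·9 = -27
  a_11 = 1·-27 + 1·-11 + -1·0 + -1·7 = -45
  a_12 = 1·-45 + 1·-27 + -1·-11 + -1·0 = -61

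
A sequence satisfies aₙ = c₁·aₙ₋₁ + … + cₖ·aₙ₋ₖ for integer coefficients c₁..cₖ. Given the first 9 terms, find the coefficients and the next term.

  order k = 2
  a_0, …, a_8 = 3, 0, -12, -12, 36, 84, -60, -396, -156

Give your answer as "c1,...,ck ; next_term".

  a_2 = 1·0 + -4·3 = -12
  a_3 = 1·-12 + -4·0 = -12
  a_4 = 1·-12 + -4·-12 = 36
  a_5 = 1·36 + -4·-12 = 84
  a_6 = 1·84 + -4·36 = -60
  a_7 = 1·-60 + -4·84 = -396
  a_8 = 1·-396 + -4·-60 = -156
  a_9 = 1·-156 + -4·-396 = 1428

1,-4 ; 1428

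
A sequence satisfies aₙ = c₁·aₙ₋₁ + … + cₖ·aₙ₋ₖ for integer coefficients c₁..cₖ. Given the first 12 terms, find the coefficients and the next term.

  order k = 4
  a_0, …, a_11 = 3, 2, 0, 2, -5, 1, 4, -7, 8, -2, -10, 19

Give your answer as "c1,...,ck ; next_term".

  a_4 = -1·2 + -1·0 + 0·2 + -1·3 = -5
  a_5 = -1·-5 + -1·2 + 0·0 + -1·2 = 1
  a_6 = -1·1 + -1·-5 + 0·2 + -1·0 = 4
  a_7 = -1·4 + -1·1 + 0·-5 + -1·2 = -7
  a_8 = -1·-7 + -1·4 + 0·1 + -1·-5 = 8
  a_9 = -1·8 + -1·-7 + 0·4 + -1·1 = -2
  a_10 = -1·-2 + -1·8 + 0·-7 + -1·4 = -10
  a_11 = -1·-10 + -1·-2 + 0·8 + -1·-7 = 19
  a_12 = -1·19 + -1·-10 + 0·-2 + -1·8 = -17

-1,-1,0,-1 ; -17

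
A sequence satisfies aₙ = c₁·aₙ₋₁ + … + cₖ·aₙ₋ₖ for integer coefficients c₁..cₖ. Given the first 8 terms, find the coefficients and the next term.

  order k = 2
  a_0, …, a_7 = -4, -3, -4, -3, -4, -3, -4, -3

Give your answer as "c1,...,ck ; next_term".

0,1 ; -4

  a_2 = 0·-3 + 1·-4 = -4
  a_3 = 0·-4 + 1·-3 = -3
  a_4 = 0·-3 + 1·-4 = -4
  a_5 = 0·-4 + 1·-3 = -3
  a_6 = 0·-3 + 1·-4 = -4
  a_7 = 0·-4 + 1·-3 = -3
  a_8 = 0·-3 + 1·-4 = -4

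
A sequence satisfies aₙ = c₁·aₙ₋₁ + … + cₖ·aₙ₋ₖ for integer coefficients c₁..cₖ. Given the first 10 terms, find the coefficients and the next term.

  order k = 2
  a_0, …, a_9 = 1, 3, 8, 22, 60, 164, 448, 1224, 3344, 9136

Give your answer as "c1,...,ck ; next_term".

2,2 ; 24960

  a_2 = 2·3 + 2·1 = 8
  a_3 = 2·8 + 2·3 = 22
  a_4 = 2·22 + 2·8 = 60
  a_5 = 2·60 + 2·22 = 164
  a_6 = 2·164 + 2·60 = 448
  a_7 = 2·448 + 2·164 = 1224
  a_8 = 2·1224 + 2·448 = 3344
  a_9 = 2·3344 + 2·1224 = 9136
  a_10 = 2·9136 + 2·3344 = 24960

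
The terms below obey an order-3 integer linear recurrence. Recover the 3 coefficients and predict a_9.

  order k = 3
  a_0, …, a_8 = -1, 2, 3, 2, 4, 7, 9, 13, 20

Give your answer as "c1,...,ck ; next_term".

  a_3 = 1·3 + 0·2 + 1·-1 = 2
  a_4 = 1·2 + 0·3 + 1·2 = 4
  a_5 = 1·4 + 0·2 + 1·3 = 7
  a_6 = 1·7 + 0·4 + 1·2 = 9
  a_7 = 1·9 + 0·7 + 1·4 = 13
  a_8 = 1·13 + 0·9 + 1·7 = 20
  a_9 = 1·20 + 0·13 + 1·9 = 29

1,0,1 ; 29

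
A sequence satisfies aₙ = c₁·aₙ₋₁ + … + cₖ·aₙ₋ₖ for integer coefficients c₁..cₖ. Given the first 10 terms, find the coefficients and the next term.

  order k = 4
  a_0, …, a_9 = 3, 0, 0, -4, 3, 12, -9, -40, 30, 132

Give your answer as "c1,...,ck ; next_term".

0,-3,0,1 ; -99

  a_4 = 0·-4 + -3·0 + 0·0 + 1·3 = 3
  a_5 = 0·3 + -3·-4 + 0·0 + 1·0 = 12
  a_6 = 0·12 + -3·3 + 0·-4 + 1·0 = -9
  a_7 = 0·-9 + -3·12 + 0·3 + 1·-4 = -40
  a_8 = 0·-40 + -3·-9 + 0·12 + 1·3 = 30
  a_9 = 0·30 + -3·-40 + 0·-9 + 1·12 = 132
  a_10 = 0·132 + -3·30 + 0·-40 + 1·-9 = -99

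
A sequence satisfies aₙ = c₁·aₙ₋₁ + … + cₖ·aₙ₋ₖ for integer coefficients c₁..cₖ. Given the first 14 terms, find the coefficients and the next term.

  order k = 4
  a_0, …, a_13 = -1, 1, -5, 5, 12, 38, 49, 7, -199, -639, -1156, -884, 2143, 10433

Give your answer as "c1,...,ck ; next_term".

  a_4 = 2·5 + -1·-5 + -4·1 + -1·-1 = 12
  a_5 = 2·12 + -1·5 + -4·-5 + -1·1 = 38
  a_6 = 2·38 + -1·12 + -4·5 + -1·-5 = 49
  a_7 = 2·49 + -1·38 + -4·12 + -1·5 = 7
  a_8 = 2·7 + -1·49 + -4·38 + -1·12 = -199
  a_9 = 2·-199 + -1·7 + -4·49 + -1·38 = -639
  a_10 = 2·-639 + -1·-199 + -4·7 + -1·49 = -1156
  a_11 = 2·-1156 + -1·-639 + -4·-199 + -1·7 = -884
  a_12 = 2·-884 + -1·-1156 + -4·-639 + -1·-199 = 2143
  a_13 = 2·2143 + -1·-884 + -4·-1156 + -1·-639 = 10433
  a_14 = 2·10433 + -1·2143 + -4·-884 + -1·-1156 = 23415

2,-1,-4,-1 ; 23415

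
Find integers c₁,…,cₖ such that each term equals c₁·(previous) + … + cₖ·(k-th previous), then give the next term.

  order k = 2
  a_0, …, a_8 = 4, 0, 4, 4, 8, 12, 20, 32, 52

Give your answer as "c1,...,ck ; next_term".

1,1 ; 84

  a_2 = 1·0 + 1·4 = 4
  a_3 = 1·4 + 1·0 = 4
  a_4 = 1·4 + 1·4 = 8
  a_5 = 1·8 + 1·4 = 12
  a_6 = 1·12 + 1·8 = 20
  a_7 = 1·20 + 1·12 = 32
  a_8 = 1·32 + 1·20 = 52
  a_9 = 1·52 + 1·32 = 84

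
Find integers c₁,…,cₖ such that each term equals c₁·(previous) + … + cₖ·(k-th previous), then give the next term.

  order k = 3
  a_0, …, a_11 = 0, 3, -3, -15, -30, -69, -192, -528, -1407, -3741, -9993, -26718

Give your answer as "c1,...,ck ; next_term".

  a_3 = 3·-3 + -2·3 + 3·0 = -15
  a_4 = 3·-15 + -2·-3 + 3·3 = -30
  a_5 = 3·-30 + -2·-15 + 3·-3 = -69
  a_6 = 3·-69 + -2·-30 + 3·-15 = -192
  a_7 = 3·-192 + -2·-69 + 3·-30 = -528
  a_8 = 3·-528 + -2·-192 + 3·-69 = -1407
  a_9 = 3·-1407 + -2·-528 + 3·-192 = -3741
  a_10 = 3·-3741 + -2·-1407 + 3·-528 = -9993
  a_11 = 3·-9993 + -2·-3741 + 3·-1407 = -26718
  a_12 = 3·-26718 + -2·-9993 + 3·-3741 = -71391

3,-2,3 ; -71391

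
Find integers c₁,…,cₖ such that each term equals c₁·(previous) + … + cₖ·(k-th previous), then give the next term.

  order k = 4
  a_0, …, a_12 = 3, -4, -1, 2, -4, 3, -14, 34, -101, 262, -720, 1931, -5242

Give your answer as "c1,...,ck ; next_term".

-2,2,1,2 ; 14150

  a_4 = -2·2 + 2·-1 + 1·-4 + 2·3 = -4
  a_5 = -2·-4 + 2·2 + 1·-1 + 2·-4 = 3
  a_6 = -2·3 + 2·-4 + 1·2 + 2·-1 = -14
  a_7 = -2·-14 + 2·3 + 1·-4 + 2·2 = 34
  a_8 = -2·34 + 2·-14 + 1·3 + 2·-4 = -101
  a_9 = -2·-101 + 2·34 + 1·-14 + 2·3 = 262
  a_10 = -2·262 + 2·-101 + 1·34 + 2·-14 = -720
  a_11 = -2·-720 + 2·262 + 1·-101 + 2·34 = 1931
  a_12 = -2·1931 + 2·-720 + 1·262 + 2·-101 = -5242
  a_13 = -2·-5242 + 2·1931 + 1·-720 + 2·262 = 14150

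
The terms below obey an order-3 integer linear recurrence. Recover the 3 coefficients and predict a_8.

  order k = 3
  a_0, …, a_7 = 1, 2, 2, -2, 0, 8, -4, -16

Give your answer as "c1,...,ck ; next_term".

0,-2,2 ; 24

  a_3 = 0·2 + -2·2 + 2·1 = -2
  a_4 = 0·-2 + -2·2 + 2·2 = 0
  a_5 = 0·0 + -2·-2 + 2·2 = 8
  a_6 = 0·8 + -2·0 + 2·-2 = -4
  a_7 = 0·-4 + -2·8 + 2·0 = -16
  a_8 = 0·-16 + -2·-4 + 2·8 = 24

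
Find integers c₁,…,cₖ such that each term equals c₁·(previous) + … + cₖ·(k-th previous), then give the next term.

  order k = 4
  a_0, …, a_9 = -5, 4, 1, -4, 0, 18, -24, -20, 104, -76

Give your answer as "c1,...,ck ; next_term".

-1,-2,2,2 ; -220

  a_4 = -1·-4 + -2·1 + 2·4 + 2·-5 = 0
  a_5 = -1·0 + -2·-4 + 2·1 + 2·4 = 18
  a_6 = -1·18 + -2·0 + 2·-4 + 2·1 = -24
  a_7 = -1·-24 + -2·18 + 2·0 + 2·-4 = -20
  a_8 = -1·-20 + -2·-24 + 2·18 + 2·0 = 104
  a_9 = -1·104 + -2·-20 + 2·-24 + 2·18 = -76
  a_10 = -1·-76 + -2·104 + 2·-20 + 2·-24 = -220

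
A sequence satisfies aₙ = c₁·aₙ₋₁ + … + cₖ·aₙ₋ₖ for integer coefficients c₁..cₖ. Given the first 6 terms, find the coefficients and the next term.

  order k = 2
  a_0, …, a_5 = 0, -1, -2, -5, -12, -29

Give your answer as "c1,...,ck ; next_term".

2,1 ; -70

  a_2 = 2·-1 + 1·0 = -2
  a_3 = 2·-2 + 1·-1 = -5
  a_4 = 2·-5 + 1·-2 = -12
  a_5 = 2·-12 + 1·-5 = -29
  a_6 = 2·-29 + 1·-12 = -70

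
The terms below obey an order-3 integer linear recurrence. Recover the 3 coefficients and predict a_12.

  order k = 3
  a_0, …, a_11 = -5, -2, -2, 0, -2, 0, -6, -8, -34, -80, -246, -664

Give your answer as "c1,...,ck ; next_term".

2,3,-2 ; -1906

  a_3 = 2·-2 + 3·-2 + -2·-5 = 0
  a_4 = 2·0 + 3·-2 + -2·-2 = -2
  a_5 = 2·-2 + 3·0 + -2·-2 = 0
  a_6 = 2·0 + 3·-2 + -2·0 = -6
  a_7 = 2·-6 + 3·0 + -2·-2 = -8
  a_8 = 2·-8 + 3·-6 + -2·0 = -34
  a_9 = 2·-34 + 3·-8 + -2·-6 = -80
  a_10 = 2·-80 + 3·-34 + -2·-8 = -246
  a_11 = 2·-246 + 3·-80 + -2·-34 = -664
  a_12 = 2·-664 + 3·-246 + -2·-80 = -1906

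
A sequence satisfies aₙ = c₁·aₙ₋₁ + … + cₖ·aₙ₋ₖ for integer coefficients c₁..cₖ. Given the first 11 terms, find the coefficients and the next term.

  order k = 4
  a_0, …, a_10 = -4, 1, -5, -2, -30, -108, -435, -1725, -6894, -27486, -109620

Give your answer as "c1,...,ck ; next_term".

  a_4 = 3·-2 + 3·-5 + 3·1 + 3·-4 = -30
  a_5 = 3·-30 + 3·-2 + 3·-5 + 3·1 = -108
  a_6 = 3·-108 + 3·-30 + 3·-2 + 3·-5 = -435
  a_7 = 3·-435 + 3·-108 + 3·-30 + 3·-2 = -1725
  a_8 = 3·-1725 + 3·-435 + 3·-108 + 3·-30 = -6894
  a_9 = 3·-6894 + 3·-1725 + 3·-435 + 3·-108 = -27486
  a_10 = 3·-27486 + 3·-6894 + 3·-1725 + 3·-435 = -109620
  a_11 = 3·-109620 + 3·-27486 + 3·-6894 + 3·-1725 = -437175

3,3,3,3 ; -437175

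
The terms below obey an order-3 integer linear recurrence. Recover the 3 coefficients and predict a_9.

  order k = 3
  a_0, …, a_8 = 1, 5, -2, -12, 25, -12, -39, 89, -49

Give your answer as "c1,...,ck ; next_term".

  a_3 = -2·-2 + -3·5 + -1·1 = -12
  a_4 = -2·-12 + -3·-2 + -1·5 = 25
  a_5 = -2·25 + -3·-12 + -1·-2 = -12
  a_6 = -2·-12 + -3·25 + -1·-12 = -39
  a_7 = -2·-39 + -3·-12 + -1·25 = 89
  a_8 = -2·89 + -3·-39 + -1·-12 = -49
  a_9 = -2·-49 + -3·89 + -1·-39 = -130

-2,-3,-1 ; -130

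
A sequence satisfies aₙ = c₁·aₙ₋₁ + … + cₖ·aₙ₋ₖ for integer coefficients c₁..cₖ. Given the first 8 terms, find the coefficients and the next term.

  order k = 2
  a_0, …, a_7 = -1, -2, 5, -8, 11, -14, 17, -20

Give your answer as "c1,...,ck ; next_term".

  a_2 = -2·-2 + -1·-1 = 5
  a_3 = -2·5 + -1·-2 = -8
  a_4 = -2·-8 + -1·5 = 11
  a_5 = -2·11 + -1·-8 = -14
  a_6 = -2·-14 + -1·11 = 17
  a_7 = -2·17 + -1·-14 = -20
  a_8 = -2·-20 + -1·17 = 23

-2,-1 ; 23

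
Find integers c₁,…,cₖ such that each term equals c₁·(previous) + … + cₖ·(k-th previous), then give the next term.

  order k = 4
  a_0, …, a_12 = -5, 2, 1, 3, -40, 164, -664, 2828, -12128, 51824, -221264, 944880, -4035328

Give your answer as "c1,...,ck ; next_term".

-4,0,-4,4 ; 17233664

  a_4 = -4·3 + 0·1 + -4·2 + 4·-5 = -40
  a_5 = -4·-40 + 0·3 + -4·1 + 4·2 = 164
  a_6 = -4·164 + 0·-40 + -4·3 + 4·1 = -664
  a_7 = -4·-664 + 0·164 + -4·-40 + 4·3 = 2828
  a_8 = -4·2828 + 0·-664 + -4·164 + 4·-40 = -12128
  a_9 = -4·-12128 + 0·2828 + -4·-664 + 4·164 = 51824
  a_10 = -4·51824 + 0·-12128 + -4·2828 + 4·-664 = -221264
  a_11 = -4·-221264 + 0·51824 + -4·-12128 + 4·2828 = 944880
  a_12 = -4·944880 + 0·-221264 + -4·51824 + 4·-12128 = -4035328
  a_13 = -4·-4035328 + 0·944880 + -4·-221264 + 4·51824 = 17233664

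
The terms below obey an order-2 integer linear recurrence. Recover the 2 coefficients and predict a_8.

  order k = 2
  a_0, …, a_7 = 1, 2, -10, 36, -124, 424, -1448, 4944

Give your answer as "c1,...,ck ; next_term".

-4,-2 ; -16880

  a_2 = -4·2 + -2·1 = -10
  a_3 = -4·-10 + -2·2 = 36
  a_4 = -4·36 + -2·-10 = -124
  a_5 = -4·-124 + -2·36 = 424
  a_6 = -4·424 + -2·-124 = -1448
  a_7 = -4·-1448 + -2·424 = 4944
  a_8 = -4·4944 + -2·-1448 = -16880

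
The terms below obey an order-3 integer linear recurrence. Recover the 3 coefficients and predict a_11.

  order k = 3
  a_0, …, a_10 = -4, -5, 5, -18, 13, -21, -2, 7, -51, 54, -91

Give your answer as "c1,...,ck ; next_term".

  a_3 = -1·5 + 1·-5 + 2·-4 = -18
  a_4 = -1·-18 + 1·5 + 2·-5 = 13
  a_5 = -1·13 + 1·-18 + 2·5 = -21
  a_6 = -1·-21 + 1·13 + 2·-18 = -2
  a_7 = -1·-2 + 1·-21 + 2·13 = 7
  a_8 = -1·7 + 1·-2 + 2·-21 = -51
  a_9 = -1·-51 + 1·7 + 2·-2 = 54
  a_10 = -1·54 + 1·-51 + 2·7 = -91
  a_11 = -1·-91 + 1·54 + 2·-51 = 43

-1,1,2 ; 43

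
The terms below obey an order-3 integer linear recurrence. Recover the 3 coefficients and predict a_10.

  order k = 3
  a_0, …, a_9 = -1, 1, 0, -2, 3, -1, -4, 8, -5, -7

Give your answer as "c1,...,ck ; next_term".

-1,-1,1 ; 20

  a_3 = -1·0 + -1·1 + 1·-1 = -2
  a_4 = -1·-2 + -1·0 + 1·1 = 3
  a_5 = -1·3 + -1·-2 + 1·0 = -1
  a_6 = -1·-1 + -1·3 + 1·-2 = -4
  a_7 = -1·-4 + -1·-1 + 1·3 = 8
  a_8 = -1·8 + -1·-4 + 1·-1 = -5
  a_9 = -1·-5 + -1·8 + 1·-4 = -7
  a_10 = -1·-7 + -1·-5 + 1·8 = 20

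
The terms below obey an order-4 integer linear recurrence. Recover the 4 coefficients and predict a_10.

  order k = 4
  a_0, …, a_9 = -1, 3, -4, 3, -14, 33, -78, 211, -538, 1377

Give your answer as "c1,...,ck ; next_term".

  a_4 = -2·3 + 1·-4 + -2·3 + -2·-1 = -14
  a_5 = -2·-14 + 1·3 + -2·-4 + -2·3 = 33
  a_6 = -2·33 + 1·-14 + -2·3 + -2·-4 = -78
  a_7 = -2·-78 + 1·33 + -2·-14 + -2·3 = 211
  a_8 = -2·211 + 1·-78 + -2·33 + -2·-14 = -538
  a_9 = -2·-538 + 1·211 + -2·-78 + -2·33 = 1377
  a_10 = -2·1377 + 1·-538 + -2·211 + -2·-78 = -3558

-2,1,-2,-2 ; -3558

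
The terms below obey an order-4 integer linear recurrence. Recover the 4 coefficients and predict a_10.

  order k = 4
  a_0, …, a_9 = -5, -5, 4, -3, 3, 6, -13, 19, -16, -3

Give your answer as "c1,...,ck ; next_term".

  a_4 = -1·-3 + 0·4 + 1·-5 + -1·-5 = 3
  a_5 = -1·3 + 0·-3 + 1·4 + -1·-5 = 6
  a_6 = -1·6 + 0·3 + 1·-3 + -1·4 = -13
  a_7 = -1·-13 + 0·6 + 1·3 + -1·-3 = 19
  a_8 = -1·19 + 0·-13 + 1·6 + -1·3 = -16
  a_9 = -1·-16 + 0·19 + 1·-13 + -1·6 = -3
  a_10 = -1·-3 + 0·-16 + 1·19 + -1·-13 = 35

-1,0,1,-1 ; 35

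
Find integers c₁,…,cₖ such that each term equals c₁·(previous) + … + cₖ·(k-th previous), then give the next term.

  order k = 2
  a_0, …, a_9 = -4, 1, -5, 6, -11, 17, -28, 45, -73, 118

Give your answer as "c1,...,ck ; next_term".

-1,1 ; -191

  a_2 = -1·1 + 1·-4 = -5
  a_3 = -1·-5 + 1·1 = 6
  a_4 = -1·6 + 1·-5 = -11
  a_5 = -1·-11 + 1·6 = 17
  a_6 = -1·17 + 1·-11 = -28
  a_7 = -1·-28 + 1·17 = 45
  a_8 = -1·45 + 1·-28 = -73
  a_9 = -1·-73 + 1·45 = 118
  a_10 = -1·118 + 1·-73 = -191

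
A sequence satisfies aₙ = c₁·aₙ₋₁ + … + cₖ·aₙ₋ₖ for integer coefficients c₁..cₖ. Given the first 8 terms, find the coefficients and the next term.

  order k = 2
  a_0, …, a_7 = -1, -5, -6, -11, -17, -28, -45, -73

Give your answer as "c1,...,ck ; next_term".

1,1 ; -118

  a_2 = 1·-5 + 1·-1 = -6
  a_3 = 1·-6 + 1·-5 = -11
  a_4 = 1·-11 + 1·-6 = -17
  a_5 = 1·-17 + 1·-11 = -28
  a_6 = 1·-28 + 1·-17 = -45
  a_7 = 1·-45 + 1·-28 = -73
  a_8 = 1·-73 + 1·-45 = -118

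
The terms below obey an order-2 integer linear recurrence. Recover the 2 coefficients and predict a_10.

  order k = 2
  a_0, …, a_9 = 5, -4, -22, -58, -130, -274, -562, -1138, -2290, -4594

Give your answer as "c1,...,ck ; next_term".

3,-2 ; -9202

  a_2 = 3·-4 + -2·5 = -22
  a_3 = 3·-22 + -2·-4 = -58
  a_4 = 3·-58 + -2·-22 = -130
  a_5 = 3·-130 + -2·-58 = -274
  a_6 = 3·-274 + -2·-130 = -562
  a_7 = 3·-562 + -2·-274 = -1138
  a_8 = 3·-1138 + -2·-562 = -2290
  a_9 = 3·-2290 + -2·-1138 = -4594
  a_10 = 3·-4594 + -2·-2290 = -9202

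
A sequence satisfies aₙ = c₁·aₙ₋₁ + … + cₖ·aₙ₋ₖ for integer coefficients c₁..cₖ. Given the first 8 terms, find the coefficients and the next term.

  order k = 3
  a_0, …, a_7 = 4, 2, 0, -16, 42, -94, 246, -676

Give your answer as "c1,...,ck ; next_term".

-3,-2,-3 ; 1818

  a_3 = -3·0 + -2·2 + -3·4 = -16
  a_4 = -3·-16 + -2·0 + -3·2 = 42
  a_5 = -3·42 + -2·-16 + -3·0 = -94
  a_6 = -3·-94 + -2·42 + -3·-16 = 246
  a_7 = -3·246 + -2·-94 + -3·42 = -676
  a_8 = -3·-676 + -2·246 + -3·-94 = 1818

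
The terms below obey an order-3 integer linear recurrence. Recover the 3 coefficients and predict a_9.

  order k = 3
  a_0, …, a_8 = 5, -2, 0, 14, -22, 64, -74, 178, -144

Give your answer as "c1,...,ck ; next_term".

  a_3 = -1·0 + 3·-2 + 4·5 = 14
  a_4 = -1·14 + 3·0 + 4·-2 = -22
  a_5 = -1·-22 + 3·14 + 4·0 = 64
  a_6 = -1·64 + 3·-22 + 4·14 = -74
  a_7 = -1·-74 + 3·64 + 4·-22 = 178
  a_8 = -1·178 + 3·-74 + 4·64 = -144
  a_9 = -1·-144 + 3·178 + 4·-74 = 382

-1,3,4 ; 382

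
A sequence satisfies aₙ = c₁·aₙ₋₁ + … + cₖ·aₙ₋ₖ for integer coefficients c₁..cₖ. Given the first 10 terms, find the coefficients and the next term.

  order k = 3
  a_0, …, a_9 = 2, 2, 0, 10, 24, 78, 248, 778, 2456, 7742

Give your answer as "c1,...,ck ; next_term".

2,3,2 ; 24408

  a_3 = 2·0 + 3·2 + 2·2 = 10
  a_4 = 2·10 + 3·0 + 2·2 = 24
  a_5 = 2·24 + 3·10 + 2·0 = 78
  a_6 = 2·78 + 3·24 + 2·10 = 248
  a_7 = 2·248 + 3·78 + 2·24 = 778
  a_8 = 2·778 + 3·248 + 2·78 = 2456
  a_9 = 2·2456 + 3·778 + 2·248 = 7742
  a_10 = 2·7742 + 3·2456 + 2·778 = 24408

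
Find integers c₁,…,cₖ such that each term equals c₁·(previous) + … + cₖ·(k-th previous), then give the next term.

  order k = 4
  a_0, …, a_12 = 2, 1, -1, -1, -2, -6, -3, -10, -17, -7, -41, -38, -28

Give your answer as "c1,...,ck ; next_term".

  a_4 = 0·-1 + 1·-1 + 3·1 + -2·2 = -2
  a_5 = 0·-2 + 1·-1 + 3·-1 + -2·1 = -6
  a_6 = 0·-6 + 1·-2 + 3·-1 + -2·-1 = -3
  a_7 = 0·-3 + 1·-6 + 3·-2 + -2·-1 = -10
  a_8 = 0·-10 + 1·-3 + 3·-6 + -2·-2 = -17
  a_9 = 0·-17 + 1·-10 + 3·-3 + -2·-6 = -7
  a_10 = 0·-7 + 1·-17 + 3·-10 + -2·-3 = -41
  a_11 = 0·-41 + 1·-7 + 3·-17 + -2·-10 = -38
  a_12 = 0·-38 + 1·-41 + 3·-7 + -2·-17 = -28
  a_13 = 0·-28 + 1·-38 + 3·-41 + -2·-7 = -147

0,1,3,-2 ; -147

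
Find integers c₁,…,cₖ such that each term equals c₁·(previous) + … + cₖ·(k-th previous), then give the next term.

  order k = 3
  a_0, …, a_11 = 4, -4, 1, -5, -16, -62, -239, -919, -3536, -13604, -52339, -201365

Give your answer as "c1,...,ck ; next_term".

  a_3 = 3·1 + 3·-4 + 1·4 = -5
  a_4 = 3·-5 + 3·1 + 1·-4 = -16
  a_5 = 3·-16 + 3·-5 + 1·1 = -62
  a_6 = 3·-62 + 3·-16 + 1·-5 = -239
  a_7 = 3·-239 + 3·-62 + 1·-16 = -919
  a_8 = 3·-919 + 3·-239 + 1·-62 = -3536
  a_9 = 3·-3536 + 3·-919 + 1·-239 = -13604
  a_10 = 3·-13604 + 3·-3536 + 1·-919 = -52339
  a_11 = 3·-52339 + 3·-13604 + 1·-3536 = -201365
  a_12 = 3·-201365 + 3·-52339 + 1·-13604 = -774716

3,3,1 ; -774716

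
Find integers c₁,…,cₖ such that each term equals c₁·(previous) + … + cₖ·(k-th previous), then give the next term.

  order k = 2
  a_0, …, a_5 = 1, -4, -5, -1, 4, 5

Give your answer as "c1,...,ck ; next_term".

  a_2 = 1·-4 + -1·1 = -5
  a_3 = 1·-5 + -1·-4 = -1
  a_4 = 1·-1 + -1·-5 = 4
  a_5 = 1·4 + -1·-1 = 5
  a_6 = 1·5 + -1·4 = 1

1,-1 ; 1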